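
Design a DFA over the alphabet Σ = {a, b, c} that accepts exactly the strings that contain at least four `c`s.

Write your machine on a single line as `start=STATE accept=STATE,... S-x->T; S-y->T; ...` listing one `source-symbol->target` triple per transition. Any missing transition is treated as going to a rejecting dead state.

Only the number of `c`s matters, and only up to 5. Make a chain q0 → q1 → q2 → q3 → q4 → q5 advanced by each `c` (with q5 absorbing); every other symbol self-loops. The accepting set is {q4, q5}.
6 states suffice.
        a   b   c  
>  q0   q0  q0  q1 
   q1   q1  q1  q2 
   q2   q2  q2  q3 
   q3   q3  q3  q4 
 * q4   q4  q4  q5 
 * q5   q5  q5  q5 
(> = start, * = accepting)

start=q0; accept=q4,q5; q0-a->q0; q0-b->q0; q0-c->q1; q1-a->q1; q1-b->q1; q1-c->q2; q2-a->q2; q2-b->q2; q2-c->q3; q3-a->q3; q3-b->q3; q3-c->q4; q4-a->q4; q4-b->q4; q4-c->q5; q5-a->q5; q5-b->q5; q5-c->q5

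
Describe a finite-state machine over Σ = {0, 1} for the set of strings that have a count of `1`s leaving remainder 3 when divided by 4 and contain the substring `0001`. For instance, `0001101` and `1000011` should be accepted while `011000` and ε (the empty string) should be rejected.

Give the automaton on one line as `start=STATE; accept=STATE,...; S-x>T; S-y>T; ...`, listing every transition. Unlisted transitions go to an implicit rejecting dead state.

Build one automaton per condition and run them in lockstep. The first has 4 states tracking the count of `1`s modulo 4; the second has 5 states tracking whether and how much of `0001` has been seen. A product state is a pair (one from each), accepting exactly when both do.
A 20-state machine:
       0  1 
>  A   B  C 
   B   D  C 
   C   E  F 
   D   G  C 
   E   H  F 
   F   I  J 
   G   G  K 
   H   L  F 
   I   M  J 
   J   N  A 
   K   K  O 
   L   L  O 
   M   P  J 
   N   Q  A 
   O   O  R 
   P   P  R 
   Q   S  A 
 * R   R  T 
   S   S  T 
   T   T  K 
(> = start, * = accepting)

start=A; accept=R; A-0>B; A-1>C; B-0>D; B-1>C; C-0>E; C-1>F; D-0>G; D-1>C; E-0>H; E-1>F; F-0>I; F-1>J; G-0>G; G-1>K; H-0>L; H-1>F; I-0>M; I-1>J; J-0>N; J-1>A; K-0>K; K-1>O; L-0>L; L-1>O; M-0>P; M-1>J; N-0>Q; N-1>A; O-0>O; O-1>R; P-0>P; P-1>R; Q-0>S; Q-1>A; R-0>R; R-1>T; S-0>S; S-1>T; T-0>T; T-1>K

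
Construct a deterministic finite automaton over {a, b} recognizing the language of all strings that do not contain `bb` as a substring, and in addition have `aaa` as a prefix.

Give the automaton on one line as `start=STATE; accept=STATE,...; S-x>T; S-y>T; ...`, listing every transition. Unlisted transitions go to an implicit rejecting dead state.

Run two small machines in parallel and take their product. The first has 3 states tracking partial matches of the forbidden pattern `bb`; the second has 5 states tracking whether the input so far still matches the prefix `aaa`. A product state is a pair (one from each), accepting exactly when both do. Minimizing collapses redundant product states.
6 states suffice.
        a   b  
>  s0   s1  s2 
   s1   s3  s2 
   s2   s2  s2 
   s3   s4  s2 
 * s4   s4  s5 
 * s5   s4  s2 
(> = start, * = accepting)

start=s0; accept=s4,s5; s0-a>s1; s0-b>s2; s1-a>s3; s1-b>s2; s2-a>s2; s2-b>s2; s3-a>s4; s3-b>s2; s4-a>s4; s4-b>s5; s5-a>s4; s5-b>s2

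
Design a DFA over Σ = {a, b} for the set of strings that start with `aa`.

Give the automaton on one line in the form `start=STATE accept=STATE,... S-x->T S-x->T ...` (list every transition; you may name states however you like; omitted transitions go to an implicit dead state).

Walk along `aa` while the input agrees: from s0 take `a` to s1, and so on. Any deviation drops to the rejecting sink s3. Once s2 is reached the prefix is confirmed and every continuation is accepted.
4 states suffice.
        a   b  
>  s0   s1  s3 
   s1   s2  s3 
 * s2   s2  s2 
   s3   s3  s3 
(> = start, * = accepting)

start=s0 accept=s2 s0-a->s1 s0-b->s3 s1-a->s2 s1-b->s3 s2-a->s2 s2-b->s2 s3-a->s3 s3-b->s3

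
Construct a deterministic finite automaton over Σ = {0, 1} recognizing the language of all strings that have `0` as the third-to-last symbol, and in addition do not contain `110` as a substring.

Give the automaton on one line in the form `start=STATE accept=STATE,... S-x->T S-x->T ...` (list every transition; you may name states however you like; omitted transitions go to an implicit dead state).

start=q0 accept=q6,q7,q8,q9 q0-0->q1 q0-1->q2 q1-0->q3 q1-1->q4 q2-0->q1 q2-1->q5 q3-0->q6 q3-1->q7 q4-0->q8 q4-1->q9 q5-0->q5 q5-1->q5 q6-0->q6 q6-1->q7 q7-0->q8 q7-1->q9 q8-0->q3 q8-1->q4 q9-0->q5 q9-1->q5

Build one automaton per condition and run them in lockstep. One (15 states) tracks the last 3 symbols read; the other (4 states) tracks partial matches of the forbidden pattern `110`. Each combined state is a pair, one component from each; accept when both components accept. Minimizing collapses redundant product states.
10 states suffice.
        0   1  
>  q0   q1  q2 
   q1   q3  q4 
   q2   q1  q5 
   q3   q6  q7 
   q4   q8  q9 
   q5   q5  q5 
 * q6   q6  q7 
 * q7   q8  q9 
 * q8   q3  q4 
 * q9   q5  q5 
(> = start, * = accepting)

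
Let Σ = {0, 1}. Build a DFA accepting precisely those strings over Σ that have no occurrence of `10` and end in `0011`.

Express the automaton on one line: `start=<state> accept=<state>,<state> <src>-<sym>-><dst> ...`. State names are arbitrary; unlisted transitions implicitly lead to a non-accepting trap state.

Run two small machines in parallel and take their product. The first has 3 states tracking partial matches of the forbidden pattern `10`; the second has 5 states tracking how much of the suffix `0011` has currently been matched. A product state is a pair (one from each), accepting exactly when both do.
11 states suffice.
       0  1 
>  A   B  C 
   B   D  C 
   C   E  C 
   D   D  F 
   E   G  H 
   F   E  I 
   G   G  J 
   H   E  H 
 * I   E  C 
   J   E  K 
   K   E  H 
(> = start, * = accepting)

start=A accept=I A-0->B A-1->C B-0->D B-1->C C-0->E C-1->C D-0->D D-1->F E-0->G E-1->H F-0->E F-1->I G-0->G G-1->J H-0->E H-1->H I-0->E I-1->C J-0->E J-1->K K-0->E K-1->H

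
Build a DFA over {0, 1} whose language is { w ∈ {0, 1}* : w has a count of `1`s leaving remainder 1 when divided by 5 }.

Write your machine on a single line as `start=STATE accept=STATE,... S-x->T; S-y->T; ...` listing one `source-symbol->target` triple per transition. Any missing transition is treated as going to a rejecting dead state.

The only thing that matters is how many `1`s have appeared, reduced mod 5. Use one state per residue: S0 for 0, …, S4 for 4. Reading `1` moves to the next residue; anything else stays put. S1 is accepting.
        0   1  
>  S0   S0  S1 
 * S1   S1  S2 
   S2   S2  S3 
   S3   S3  S4 
   S4   S4  S0 
(> = start, * = accepting)

start=S0; accept=S1; S0-0->S0; S0-1->S1; S1-0->S1; S1-1->S2; S2-0->S2; S2-1->S3; S3-0->S3; S3-1->S4; S4-0->S4; S4-1->S0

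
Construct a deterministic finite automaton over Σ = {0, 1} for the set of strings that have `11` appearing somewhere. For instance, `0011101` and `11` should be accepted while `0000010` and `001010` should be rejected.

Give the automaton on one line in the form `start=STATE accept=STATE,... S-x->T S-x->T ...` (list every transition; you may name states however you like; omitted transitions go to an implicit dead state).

start=A accept=C A-0->A A-1->B B-0->A B-1->C C-0->C C-1->C

Track how much of `11` has been matched so far: state A is no progress, C is the absorbing accept state reached once `11` has occurred. Intermediate states record partial matches; on a mismatch, fall back to the longest reusable overlap.
A 3-state machine:
       0  1 
>  A   A  B 
   B   A  C 
 * C   C  C 
(> = start, * = accepting)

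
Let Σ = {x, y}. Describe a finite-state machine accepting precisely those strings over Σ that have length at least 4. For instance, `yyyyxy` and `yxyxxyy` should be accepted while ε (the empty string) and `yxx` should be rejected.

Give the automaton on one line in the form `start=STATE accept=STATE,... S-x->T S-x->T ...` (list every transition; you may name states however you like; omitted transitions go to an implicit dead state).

Count input length up to 5: every symbol moves from A toward F, which means 'more than 4' and absorbs. Accept from {E, F}.
A 6-state machine:
       x  y 
>  A   B  B 
   B   C  C 
   C   D  D 
   D   E  E 
 * E   F  F 
 * F   F  F 
(> = start, * = accepting)

start=A accept=E,F A-x->B A-y->B B-x->C B-y->C C-x->D C-y->D D-x->E D-y->E E-x->F E-y->F F-x->F F-y->F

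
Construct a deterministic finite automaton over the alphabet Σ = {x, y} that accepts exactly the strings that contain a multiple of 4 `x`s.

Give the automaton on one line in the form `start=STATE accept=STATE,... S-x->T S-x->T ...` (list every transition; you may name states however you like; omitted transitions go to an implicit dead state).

The only thing that matters is how many `x`s have appeared, reduced mod 4. Use one state per residue: q0 for 0, …, q3 for 3. Reading `x` moves to the next residue; anything else stays put. q0 is accepting.
With 4 states:
        x   y  
>* q0   q1  q0 
   q1   q2  q1 
   q2   q3  q2 
   q3   q0  q3 
(> = start, * = accepting)

start=q0 accept=q0 q0-x->q1 q0-y->q0 q1-x->q2 q1-y->q1 q2-x->q3 q2-y->q2 q3-x->q0 q3-y->q3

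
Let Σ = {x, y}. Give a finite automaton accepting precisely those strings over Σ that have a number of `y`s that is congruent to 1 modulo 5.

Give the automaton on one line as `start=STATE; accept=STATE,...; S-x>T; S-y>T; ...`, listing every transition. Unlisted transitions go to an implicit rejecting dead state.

start=S0; accept=S1; S0-x>S0; S0-y>S1; S1-x>S1; S1-y>S2; S2-x>S2; S2-y>S3; S3-x>S3; S3-y>S4; S4-x>S4; S4-y>S0

Keep the running count of `y`s modulo 5: each `y` advances along the cycle S0 → S1 → S2 → S3 → S4 → S0 while other symbols loop. Accept at S1.
5 states suffice.
        x   y  
>  S0   S0  S1 
 * S1   S1  S2 
   S2   S2  S3 
   S3   S3  S4 
   S4   S4  S0 
(> = start, * = accepting)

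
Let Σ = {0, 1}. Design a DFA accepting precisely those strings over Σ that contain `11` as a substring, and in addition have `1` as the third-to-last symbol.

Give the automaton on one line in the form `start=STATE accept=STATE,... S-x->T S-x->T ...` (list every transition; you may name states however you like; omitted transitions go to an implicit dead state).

start=q0 accept=q13,q14,q15,q16 q0-0->q1 q0-1->q2 q1-0->q3 q1-1->q4 q2-0->q5 q2-1->q6 q3-0->q7 q3-1->q8 q4-0->q9 q4-1->q10 q5-0->q11 q5-1->q12 q6-0->q13 q6-1->q14 q7-0->q7 q7-1->q8 q8-0->q9 q8-1->q10 q9-0->q11 q9-1->q12 q10-0->q13 q10-1->q14 q11-0->q7 q11-1->q8 q12-0->q9 q12-1->q10 q13-0->q15 q13-1->q16 q14-0->q13 q14-1->q14 q15-0->q17 q15-1->q18 q16-0->q19 q16-1->q10 q17-0->q17 q17-1->q18 q18-0->q19 q18-1->q10 q19-0->q15 q19-1->q16

Run two small machines in parallel and take their product. The first has 3 states tracking whether and how much of `11` has been seen; the second has 15 states tracking the last 3 symbols read. A product state is a pair (one from each), accepting exactly when both do.
          0    1  
>  q0     q1   q2 
   q1     q3   q4 
   q2     q5   q6 
   q3     q7   q8 
   q4     q9  q10 
   q5    q11  q12 
   q6    q13  q14 
   q7     q7   q8 
   q8     q9  q10 
   q9    q11  q12 
   q10   q13  q14 
   q11    q7   q8 
   q12    q9  q10 
 * q13   q15  q16 
 * q14   q13  q14 
 * q15   q17  q18 
 * q16   q19  q10 
   q17   q17  q18 
   q18   q19  q10 
   q19   q15  q16 
(> = start, * = accepting)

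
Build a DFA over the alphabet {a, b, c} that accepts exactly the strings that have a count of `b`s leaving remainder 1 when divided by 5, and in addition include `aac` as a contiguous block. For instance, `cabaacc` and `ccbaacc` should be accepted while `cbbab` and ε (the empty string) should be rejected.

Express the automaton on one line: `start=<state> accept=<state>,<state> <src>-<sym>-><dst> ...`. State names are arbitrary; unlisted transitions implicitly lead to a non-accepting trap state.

start=q0 accept=q10 q0-a->q1 q0-b->q2 q0-c->q0 q1-a->q3 q1-b->q2 q1-c->q0 q2-a->q4 q2-b->q5 q2-c->q2 q3-a->q3 q3-b->q2 q3-c->q6 q4-a->q7 q4-b->q5 q4-c->q2 q5-a->q8 q5-b->q9 q5-c->q5 q6-a->q6 q6-b->q10 q6-c->q6 q7-a->q7 q7-b->q5 q7-c->q10 q8-a->q11 q8-b->q9 q8-c->q5 q9-a->q12 q9-b->q13 q9-c->q9 q10-a->q10 q10-b->q14 q10-c->q10 q11-a->q11 q11-b->q9 q11-c->q14 q12-a->q15 q12-b->q13 q12-c->q9 q13-a->q16 q13-b->q0 q13-c->q13 q14-a->q14 q14-b->q17 q14-c->q14 q15-a->q15 q15-b->q13 q15-c->q17 q16-a->q18 q16-b->q0 q16-c->q13 q17-a->q17 q17-b->q19 q17-c->q17 q18-a->q18 q18-b->q0 q18-c->q19 q19-a->q19 q19-b->q6 q19-c->q19

Run two small machines in parallel and take their product. The first has 5 states tracking the count of `b`s modulo 5; the second has 4 states tracking whether and how much of `aac` has been seen. A product state is a pair (one from each), accepting exactly when both do.
With 20 states:
          a    b    c  
>  q0     q1   q2   q0 
   q1     q3   q2   q0 
   q2     q4   q5   q2 
   q3     q3   q2   q6 
   q4     q7   q5   q2 
   q5     q8   q9   q5 
   q6     q6  q10   q6 
   q7     q7   q5  q10 
   q8    q11   q9   q5 
   q9    q12  q13   q9 
 * q10   q10  q14  q10 
   q11   q11   q9  q14 
   q12   q15  q13   q9 
   q13   q16   q0  q13 
   q14   q14  q17  q14 
   q15   q15  q13  q17 
   q16   q18   q0  q13 
   q17   q17  q19  q17 
   q18   q18   q0  q19 
   q19   q19   q6  q19 
(> = start, * = accepting)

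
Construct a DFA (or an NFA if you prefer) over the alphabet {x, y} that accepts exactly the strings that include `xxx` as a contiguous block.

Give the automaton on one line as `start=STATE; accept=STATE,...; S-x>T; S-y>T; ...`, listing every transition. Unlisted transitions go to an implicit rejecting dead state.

Track how much of `xxx` has been matched so far: state q0 is no progress, q3 is the absorbing accept state reached once `xxx` has occurred. Intermediate states record partial matches; on a mismatch, fall back to the longest reusable overlap.
        x   y  
>  q0   q1  q0 
   q1   q2  q0 
   q2   q3  q0 
 * q3   q3  q3 
(> = start, * = accepting)

start=q0; accept=q3; q0-x>q1; q0-y>q0; q1-x>q2; q1-y>q0; q2-x>q3; q2-y>q0; q3-x>q3; q3-y>q3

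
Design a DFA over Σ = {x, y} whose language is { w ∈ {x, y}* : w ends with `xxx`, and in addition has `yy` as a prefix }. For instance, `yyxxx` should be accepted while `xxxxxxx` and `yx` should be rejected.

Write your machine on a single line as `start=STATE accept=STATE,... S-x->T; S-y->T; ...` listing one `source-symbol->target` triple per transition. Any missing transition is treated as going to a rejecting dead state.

Build one automaton per condition and run them in lockstep. One (4 states) tracks how much of the suffix `xxx` has currently been matched; the other (4 states) tracks whether the input so far still matches the prefix `yy`. Each combined state is a pair, one component from each; accept when both components accept. Equivalent product states are then merged.
With 7 states:
        x   y  
>  q0   q1  q2 
   q1   q1  q1 
   q2   q1  q3 
   q3   q4  q3 
   q4   q5  q3 
   q5   q6  q3 
 * q6   q6  q3 
(> = start, * = accepting)

start=q0; accept=q6; q0-x->q1; q0-y->q2; q1-x->q1; q1-y->q1; q2-x->q1; q2-y->q3; q3-x->q4; q3-y->q3; q4-x->q5; q4-y->q3; q5-x->q6; q5-y->q3; q6-x->q6; q6-y->q3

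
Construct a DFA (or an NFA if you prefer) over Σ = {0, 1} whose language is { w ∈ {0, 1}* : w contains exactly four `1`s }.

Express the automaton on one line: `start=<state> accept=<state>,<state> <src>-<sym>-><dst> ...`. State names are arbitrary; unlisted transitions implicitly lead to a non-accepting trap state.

start=A accept=E A-0->A A-1->B B-0->B B-1->C C-0->C C-1->D D-0->D D-1->E E-0->E E-1->F F-0->F F-1->F

Only the number of `1`s matters, and only up to 5. Make a chain A → B → C → D → E → F advanced by each `1` (with F absorbing); every other symbol self-loops. The accepting set is {E}.
6 states suffice.
       0  1 
>  A   A  B 
   B   B  C 
   C   C  D 
   D   D  E 
 * E   E  F 
   F   F  F 
(> = start, * = accepting)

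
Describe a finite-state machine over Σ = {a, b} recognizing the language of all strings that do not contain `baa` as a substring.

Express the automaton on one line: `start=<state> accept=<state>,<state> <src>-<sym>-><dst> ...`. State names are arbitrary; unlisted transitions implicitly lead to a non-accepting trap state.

start=q0 accept=q0,q1,q2 q0-a->q0 q0-b->q1 q1-a->q2 q1-b->q1 q2-a->q3 q2-b->q1 q3-a->q3 q3-b->q3

This is the complement of 'contains `baa`'. Use the same substring-matching states — q0 through q3 holding how much of `baa` has just been matched — but flip the accepting set: everything except the trap q3 accepts.
4 states suffice.
        a   b  
>* q0   q0  q1 
 * q1   q2  q1 
 * q2   q3  q1 
   q3   q3  q3 
(> = start, * = accepting)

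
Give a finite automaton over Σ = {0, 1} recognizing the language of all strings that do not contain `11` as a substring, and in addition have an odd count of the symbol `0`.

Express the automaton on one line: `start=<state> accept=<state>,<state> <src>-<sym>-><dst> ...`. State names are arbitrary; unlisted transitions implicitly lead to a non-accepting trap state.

start=s0 accept=s1,s3 s0-0->s1 s0-1->s2 s1-0->s0 s1-1->s3 s2-0->s1 s2-1->s4 s3-0->s0 s3-1->s4 s4-0->s4 s4-1->s4

Run two small machines in parallel and take their product. One (3 states) tracks partial matches of the forbidden pattern `11`; the other (2 states) tracks the count of `0`s modulo 2. Each combined state is a pair, one component from each; accept when both components accept. Minimizing collapses redundant product states.
5 states suffice.
        0   1  
>  s0   s1  s2 
 * s1   s0  s3 
   s2   s1  s4 
 * s3   s0  s4 
   s4   s4  s4 
(> = start, * = accepting)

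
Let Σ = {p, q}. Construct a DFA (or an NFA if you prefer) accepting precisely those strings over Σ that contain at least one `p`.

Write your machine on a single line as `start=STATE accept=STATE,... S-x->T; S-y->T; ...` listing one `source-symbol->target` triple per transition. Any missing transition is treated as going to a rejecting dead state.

start=A; accept=B,C; A-p->B; A-q->A; B-p->C; B-q->B; C-p->C; C-q->C

Only the number of `p`s matters, and only up to 2. Make a chain A → B → C advanced by each `p` (with C absorbing); every other symbol self-loops. The accepting set is {B, C}.
3 states suffice.
       p  q 
>  A   B  A 
 * B   C  B 
 * C   C  C 
(> = start, * = accepting)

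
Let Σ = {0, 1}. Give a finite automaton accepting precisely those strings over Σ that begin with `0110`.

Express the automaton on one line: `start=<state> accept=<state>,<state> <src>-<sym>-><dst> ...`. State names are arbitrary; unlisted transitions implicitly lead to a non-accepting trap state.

Check the first 4 symbols one by one: q0 through q3 record how many have matched `0110` so far; any wrong symbol goes to the dead state q5. After all 4 match we enter the accepting sink q4.
6 states suffice.
        0   1  
>  q0   q1  q5 
   q1   q5  q2 
   q2   q5  q3 
   q3   q4  q5 
 * q4   q4  q4 
   q5   q5  q5 
(> = start, * = accepting)

start=q0 accept=q4 q0-0->q1 q0-1->q5 q1-0->q5 q1-1->q2 q2-0->q5 q2-1->q3 q3-0->q4 q3-1->q5 q4-0->q4 q4-1->q4 q5-0->q5 q5-1->q5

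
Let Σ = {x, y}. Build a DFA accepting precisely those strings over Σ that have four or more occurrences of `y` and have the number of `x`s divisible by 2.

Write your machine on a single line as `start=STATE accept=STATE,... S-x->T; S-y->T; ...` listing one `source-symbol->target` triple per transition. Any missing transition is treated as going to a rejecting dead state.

start=q0; accept=q8,q10; q0-x->q1; q0-y->q2; q1-x->q0; q1-y->q3; q2-x->q3; q2-y->q4; q3-x->q2; q3-y->q5; q4-x->q5; q4-y->q6; q5-x->q4; q5-y->q7; q6-x->q7; q6-y->q8; q7-x->q6; q7-y->q9; q8-x->q9; q8-y->q10; q9-x->q8; q9-y->q11; q10-x->q11; q10-y->q10; q11-x->q10; q11-y->q11

Run two small machines in parallel and take their product. One (6 states) tracks the count of `y`s, saturating at 5; the other (2 states) tracks the count of `x`s modulo 2. Each combined state is a pair, one component from each; accept when both components accept.
A 12-state machine:
          x    y  
>  q0     q1   q2 
   q1     q0   q3 
   q2     q3   q4 
   q3     q2   q5 
   q4     q5   q6 
   q5     q4   q7 
   q6     q7   q8 
   q7     q6   q9 
 * q8     q9  q10 
   q9     q8  q11 
 * q10   q11  q10 
   q11   q10  q11 
(> = start, * = accepting)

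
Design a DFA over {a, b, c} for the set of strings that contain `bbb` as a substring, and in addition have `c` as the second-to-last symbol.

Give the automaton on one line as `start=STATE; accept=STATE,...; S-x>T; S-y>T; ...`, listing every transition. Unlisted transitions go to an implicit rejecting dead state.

Handle the two conditions separately and then intersect. The first has 4 states tracking whether and how much of `bbb` has been seen; the second has 13 states tracking the last 2 symbols read. A product state is a pair (one from each), accepting exactly when both do.
22 states suffice.
          a    b    c  
>  S0     S1   S2   S3 
   S1     S4   S5   S6 
   S2     S7   S8   S9 
   S3    S10  S11  S12 
   S4     S4   S5   S6 
   S5     S7   S8   S9 
   S6    S10  S11  S12 
   S7     S4   S5   S6 
   S8     S7  S13   S9 
   S9    S10  S11  S12 
   S10    S4   S5   S6 
   S11    S7   S8   S9 
   S12   S10  S11  S12 
   S13   S14  S13  S15 
   S14   S16  S17  S18 
   S15   S19  S20  S21 
   S16   S16  S17  S18 
   S17   S14  S13  S15 
   S18   S19  S20  S21 
 * S19   S16  S17  S18 
 * S20   S14  S13  S15 
 * S21   S19  S20  S21 
(> = start, * = accepting)

start=S0; accept=S19,S20,S21; S0-a>S1; S0-b>S2; S0-c>S3; S1-a>S4; S1-b>S5; S1-c>S6; S2-a>S7; S2-b>S8; S2-c>S9; S3-a>S10; S3-b>S11; S3-c>S12; S4-a>S4; S4-b>S5; S4-c>S6; S5-a>S7; S5-b>S8; S5-c>S9; S6-a>S10; S6-b>S11; S6-c>S12; S7-a>S4; S7-b>S5; S7-c>S6; S8-a>S7; S8-b>S13; S8-c>S9; S9-a>S10; S9-b>S11; S9-c>S12; S10-a>S4; S10-b>S5; S10-c>S6; S11-a>S7; S11-b>S8; S11-c>S9; S12-a>S10; S12-b>S11; S12-c>S12; S13-a>S14; S13-b>S13; S13-c>S15; S14-a>S16; S14-b>S17; S14-c>S18; S15-a>S19; S15-b>S20; S15-c>S21; S16-a>S16; S16-b>S17; S16-c>S18; S17-a>S14; S17-b>S13; S17-c>S15; S18-a>S19; S18-b>S20; S18-c>S21; S19-a>S16; S19-b>S17; S19-c>S18; S20-a>S14; S20-b>S13; S20-c>S15; S21-a>S19; S21-b>S20; S21-c>S21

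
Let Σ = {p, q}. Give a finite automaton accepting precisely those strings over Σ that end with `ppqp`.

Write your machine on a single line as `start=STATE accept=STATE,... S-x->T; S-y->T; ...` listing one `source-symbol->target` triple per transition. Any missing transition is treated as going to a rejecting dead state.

Remember how much of `ppqp` the current input suffix matches. State s0 means no match yet; s1 means the last symbol is `p`; s2 means the last 2 symbols are `pp`; s3 means the last 3 symbols are `ppq`; s4 means the last 4 symbols are `ppqp`. Only s4 accepts. On a mismatch, fall back to the longest proper suffix that is still a prefix of `ppqp`.
A 5-state machine:
        p   q  
>  s0   s1  s0 
   s1   s2  s0 
   s2   s2  s3 
   s3   s4  s0 
 * s4   s2  s0 
(> = start, * = accepting)

start=s0; accept=s4; s0-p->s1; s0-q->s0; s1-p->s2; s1-q->s0; s2-p->s2; s2-q->s3; s3-p->s4; s3-q->s0; s4-p->s2; s4-q->s0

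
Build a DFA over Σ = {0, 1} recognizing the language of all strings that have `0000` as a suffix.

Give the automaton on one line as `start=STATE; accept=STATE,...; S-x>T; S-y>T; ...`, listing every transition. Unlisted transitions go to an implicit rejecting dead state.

start=q0; accept=q4; q0-0>q1; q0-1>q0; q1-0>q2; q1-1>q0; q2-0>q3; q2-1>q0; q3-0>q4; q3-1>q0; q4-0>q4; q4-1>q0

Let each state record the length of the longest suffix of the input read so far that is also a prefix of `0000`. q1 means the last symbol is `0`; q2 means the last 2 symbols are `00`; q3 means the last 3 symbols are `000`; q4 means the last 4 symbols are `0000`. Accept only at q4, where the string currently ends in `0000`.
        0   1  
>  q0   q1  q0 
   q1   q2  q0 
   q2   q3  q0 
   q3   q4  q0 
 * q4   q4  q0 
(> = start, * = accepting)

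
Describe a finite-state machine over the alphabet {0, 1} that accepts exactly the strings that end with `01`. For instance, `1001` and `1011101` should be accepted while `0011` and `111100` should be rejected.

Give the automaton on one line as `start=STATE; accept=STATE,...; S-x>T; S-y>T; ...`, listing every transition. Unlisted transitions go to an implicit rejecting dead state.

start=q0; accept=q2; q0-0>q1; q0-1>q0; q1-0>q1; q1-1>q2; q2-0>q1; q2-1>q0

Remember how much of `01` the current input suffix matches. State q0 means no match yet; q1 means the last symbol is `0`; q2 means the last 2 symbols are `01`. Only q2 accepts. On a mismatch, fall back to the longest proper suffix that is still a prefix of `01`.
        0   1  
>  q0   q1  q0 
   q1   q1  q2 
 * q2   q1  q0 
(> = start, * = accepting)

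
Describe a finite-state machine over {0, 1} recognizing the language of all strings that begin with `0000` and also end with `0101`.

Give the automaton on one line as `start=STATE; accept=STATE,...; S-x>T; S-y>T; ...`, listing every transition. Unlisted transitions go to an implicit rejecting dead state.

start=S0; accept=S13; S0-0>S1; S0-1>S2; S1-0>S3; S1-1>S4; S2-0>S5; S2-1>S2; S3-0>S6; S3-1>S4; S4-0>S7; S4-1>S2; S5-0>S5; S5-1>S4; S6-0>S8; S6-1>S4; S7-0>S5; S7-1>S9; S8-0>S8; S8-1>S10; S9-0>S7; S9-1>S2; S10-0>S11; S10-1>S12; S11-0>S8; S11-1>S13; S12-0>S8; S12-1>S12; S13-0>S11; S13-1>S12

Build one automaton per condition and run them in lockstep. The first has 6 states tracking whether the input so far still matches the prefix `0000`; the second has 5 states tracking how much of the suffix `0101` has currently been matched. A product state is a pair (one from each), accepting exactly when both do.
With 14 states:
          0    1  
>  S0     S1   S2 
   S1     S3   S4 
   S2     S5   S2 
   S3     S6   S4 
   S4     S7   S2 
   S5     S5   S4 
   S6     S8   S4 
   S7     S5   S9 
   S8     S8  S10 
   S9     S7   S2 
   S10   S11  S12 
   S11    S8  S13 
   S12    S8  S12 
 * S13   S11  S12 
(> = start, * = accepting)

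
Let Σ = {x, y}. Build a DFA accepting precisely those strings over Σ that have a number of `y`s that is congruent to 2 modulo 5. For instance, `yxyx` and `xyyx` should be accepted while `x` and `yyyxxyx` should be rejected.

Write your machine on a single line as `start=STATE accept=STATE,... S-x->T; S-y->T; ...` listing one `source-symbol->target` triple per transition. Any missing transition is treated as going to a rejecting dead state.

start=q0; accept=q2; q0-x->q0; q0-y->q1; q1-x->q1; q1-y->q2; q2-x->q2; q2-y->q3; q3-x->q3; q3-y->q4; q4-x->q4; q4-y->q0

Keep the running count of `y`s modulo 5: each `y` advances along the cycle q0 → q1 → q2 → q3 → q4 → q0 while other symbols loop. Accept at q2.
A 5-state machine:
        x   y  
>  q0   q0  q1 
   q1   q1  q2 
 * q2   q2  q3 
   q3   q3  q4 
   q4   q4  q0 
(> = start, * = accepting)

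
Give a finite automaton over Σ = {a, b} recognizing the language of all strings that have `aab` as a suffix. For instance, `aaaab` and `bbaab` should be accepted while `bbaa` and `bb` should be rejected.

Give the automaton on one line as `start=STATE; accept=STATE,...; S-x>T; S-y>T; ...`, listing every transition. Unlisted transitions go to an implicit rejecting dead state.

Let each state record the length of the longest suffix of the input read so far that is also a prefix of `aab`. S1 means the last symbol is `a`; S2 means the last 2 symbols are `aa`; S3 means the last 3 symbols are `aab`. Accept only at S3, where the string currently ends in `aab`.
A 4-state machine:
        a   b  
>  S0   S1  S0 
   S1   S2  S0 
   S2   S2  S3 
 * S3   S1  S0 
(> = start, * = accepting)

start=S0; accept=S3; S0-a>S1; S0-b>S0; S1-a>S2; S1-b>S0; S2-a>S2; S2-b>S3; S3-a>S1; S3-b>S0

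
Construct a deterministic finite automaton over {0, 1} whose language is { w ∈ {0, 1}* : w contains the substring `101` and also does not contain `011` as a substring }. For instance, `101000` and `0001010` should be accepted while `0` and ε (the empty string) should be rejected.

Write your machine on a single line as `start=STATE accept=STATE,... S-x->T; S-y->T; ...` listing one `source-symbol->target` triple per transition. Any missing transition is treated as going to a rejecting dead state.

Build one automaton per condition and run them in lockstep. The first has 4 states tracking whether and how much of `101` has been seen; the second has 4 states tracking partial matches of the forbidden pattern `011`. A product state is a pair (one from each), accepting exactly when both do. Equivalent product states are then merged.
       0  1 
>  A   B  C 
   B   B  D 
   C   E  C 
   D   E  F 
   E   B  G 
   F   F  F 
 * G   H  F 
 * H   H  G 
(> = start, * = accepting)

start=A; accept=G,H; A-0->B; A-1->C; B-0->B; B-1->D; C-0->E; C-1->C; D-0->E; D-1->F; E-0->B; E-1->G; F-0->F; F-1->F; G-0->H; G-1->F; H-0->H; H-1->G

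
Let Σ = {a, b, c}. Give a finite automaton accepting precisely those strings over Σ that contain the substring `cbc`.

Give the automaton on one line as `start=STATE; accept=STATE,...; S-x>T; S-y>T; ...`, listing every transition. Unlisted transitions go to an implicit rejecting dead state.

States q0..q2 record the length of the longest prefix of `cbc` that matches the current input suffix. Reaching q3 means `cbc` has been seen, and we stay there forever. Accept from q3.
        a   b   c  
>  q0   q0  q0  q1 
   q1   q0  q2  q1 
   q2   q0  q0  q3 
 * q3   q3  q3  q3 
(> = start, * = accepting)

start=q0; accept=q3; q0-a>q0; q0-b>q0; q0-c>q1; q1-a>q0; q1-b>q2; q1-c>q1; q2-a>q0; q2-b>q0; q2-c>q3; q3-a>q3; q3-b>q3; q3-c>q3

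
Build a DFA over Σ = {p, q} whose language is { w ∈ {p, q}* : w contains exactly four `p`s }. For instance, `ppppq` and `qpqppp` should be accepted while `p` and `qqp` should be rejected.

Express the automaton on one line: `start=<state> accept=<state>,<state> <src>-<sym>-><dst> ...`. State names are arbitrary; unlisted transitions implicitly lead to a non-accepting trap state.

start=A accept=E A-p->B A-q->A B-p->C B-q->B C-p->D C-q->C D-p->E D-q->D E-p->F E-q->E F-p->F F-q->F

Only the number of `p`s matters, and only up to 5. Make a chain A → B → C → D → E → F advanced by each `p` (with F absorbing); every other symbol self-loops. The accepting set is {E}.
       p  q 
>  A   B  A 
   B   C  B 
   C   D  C 
   D   E  D 
 * E   F  E 
   F   F  F 
(> = start, * = accepting)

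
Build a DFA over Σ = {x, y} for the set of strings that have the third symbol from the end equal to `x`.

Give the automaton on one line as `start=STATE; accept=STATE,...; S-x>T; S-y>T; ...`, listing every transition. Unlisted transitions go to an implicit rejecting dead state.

start=q0; accept=q7,q8,q9,q10; q0-x>q1; q0-y>q2; q1-x>q3; q1-y>q4; q2-x>q5; q2-y>q6; q3-x>q7; q3-y>q8; q4-x>q9; q4-y>q10; q5-x>q11; q5-y>q12; q6-x>q13; q6-y>q14; q7-x>q7; q7-y>q8; q8-x>q9; q8-y>q10; q9-x>q11; q9-y>q12; q10-x>q13; q10-y>q14; q11-x>q7; q11-y>q8; q12-x>q9; q12-y>q10; q13-x>q11; q13-y>q12; q14-x>q13; q14-y>q14

Because acceptance depends on a position counted from the end, the machine has to buffer the most recent 3 symbols. Make each state the string of the last up-to-3 symbols read; on input `x` shift the window left and append `x`. Accept when the buffered window has length 3 and begins with `x`.
With 15 states:
          x    y  
>  q0     q1   q2 
   q1     q3   q4 
   q2     q5   q6 
   q3     q7   q8 
   q4     q9  q10 
   q5    q11  q12 
   q6    q13  q14 
 * q7     q7   q8 
 * q8     q9  q10 
 * q9    q11  q12 
 * q10   q13  q14 
   q11    q7   q8 
   q12    q9  q10 
   q13   q11  q12 
   q14   q13  q14 
(> = start, * = accepting)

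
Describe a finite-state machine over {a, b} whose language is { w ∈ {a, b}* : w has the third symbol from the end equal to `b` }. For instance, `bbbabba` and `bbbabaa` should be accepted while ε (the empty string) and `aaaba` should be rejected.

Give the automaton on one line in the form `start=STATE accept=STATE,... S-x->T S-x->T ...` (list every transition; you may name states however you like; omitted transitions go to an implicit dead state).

Because acceptance depends on a position counted from the end, the machine has to buffer the most recent 3 symbols. Make each state the string of the last up-to-3 symbols read; on input `x` shift the window left and append `x`. Accept when the buffered window has length 3 and begins with `b`.
A 15-state machine:
          a    b  
>  q0     q1   q2 
   q1     q3   q4 
   q2     q5   q6 
   q3     q7   q8 
   q4     q9  q10 
   q5    q11  q12 
   q6    q13  q14 
   q7     q7   q8 
   q8     q9  q10 
   q9    q11  q12 
   q10   q13  q14 
 * q11    q7   q8 
 * q12    q9  q10 
 * q13   q11  q12 
 * q14   q13  q14 
(> = start, * = accepting)

start=q0 accept=q11,q12,q13,q14 q0-a->q1 q0-b->q2 q1-a->q3 q1-b->q4 q2-a->q5 q2-b->q6 q3-a->q7 q3-b->q8 q4-a->q9 q4-b->q10 q5-a->q11 q5-b->q12 q6-a->q13 q6-b->q14 q7-a->q7 q7-b->q8 q8-a->q9 q8-b->q10 q9-a->q11 q9-b->q12 q10-a->q13 q10-b->q14 q11-a->q7 q11-b->q8 q12-a->q9 q12-b->q10 q13-a->q11 q13-b->q12 q14-a->q13 q14-b->q14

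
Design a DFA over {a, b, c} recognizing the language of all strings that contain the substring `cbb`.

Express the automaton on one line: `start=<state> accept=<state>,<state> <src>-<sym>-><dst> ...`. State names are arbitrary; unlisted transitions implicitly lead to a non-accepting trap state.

States q0..q2 record the length of the longest prefix of `cbb` that matches the current input suffix. Reaching q3 means `cbb` has been seen, and we stay there forever. Accept from q3.
4 states suffice.
        a   b   c  
>  q0   q0  q0  q1 
   q1   q0  q2  q1 
   q2   q0  q3  q1 
 * q3   q3  q3  q3 
(> = start, * = accepting)

start=q0 accept=q3 q0-a->q0 q0-b->q0 q0-c->q1 q1-a->q0 q1-b->q2 q1-c->q1 q2-a->q0 q2-b->q3 q2-c->q1 q3-a->q3 q3-b->q3 q3-c->q3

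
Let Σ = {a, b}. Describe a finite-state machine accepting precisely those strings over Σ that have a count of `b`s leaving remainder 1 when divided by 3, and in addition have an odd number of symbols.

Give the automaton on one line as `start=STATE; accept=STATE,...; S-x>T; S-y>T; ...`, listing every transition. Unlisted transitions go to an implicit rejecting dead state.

Run two small machines in parallel and take their product. The first has 3 states tracking the count of `b`s modulo 3; the second has 2 states tracking the input length modulo 2. A product state is a pair (one from each), accepting exactly when both do.
6 states suffice.
        a   b  
>  q0   q1  q2 
   q1   q0  q3 
 * q2   q3  q4 
   q3   q2  q5 
   q4   q5  q1 
   q5   q4  q0 
(> = start, * = accepting)

start=q0; accept=q2; q0-a>q1; q0-b>q2; q1-a>q0; q1-b>q3; q2-a>q3; q2-b>q4; q3-a>q2; q3-b>q5; q4-a>q5; q4-b>q1; q5-a>q4; q5-b>q0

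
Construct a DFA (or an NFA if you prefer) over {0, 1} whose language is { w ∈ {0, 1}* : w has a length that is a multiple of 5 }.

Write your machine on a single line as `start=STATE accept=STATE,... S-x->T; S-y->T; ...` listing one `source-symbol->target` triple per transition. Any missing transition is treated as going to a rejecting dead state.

Only the length mod 5 matters, so use a 5-cycle: from any state, every input symbol moves to the next state, wrapping q4 back to q0. Mark q0 accepting.
5 states suffice.
        0   1  
>* q0   q1  q1 
   q1   q2  q2 
   q2   q3  q3 
   q3   q4  q4 
   q4   q0  q0 
(> = start, * = accepting)

start=q0; accept=q0; q0-0->q1; q0-1->q1; q1-0->q2; q1-1->q2; q2-0->q3; q2-1->q3; q3-0->q4; q3-1->q4; q4-0->q0; q4-1->q0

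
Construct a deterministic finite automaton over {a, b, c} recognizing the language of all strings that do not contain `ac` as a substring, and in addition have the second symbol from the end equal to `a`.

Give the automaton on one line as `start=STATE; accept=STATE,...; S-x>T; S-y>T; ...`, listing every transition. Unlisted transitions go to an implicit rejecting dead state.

Run two small machines in parallel and take their product. One (3 states) tracks partial matches of the forbidden pattern `ac`; the other (13 states) tracks the last 2 symbols read. Each combined state is a pair, one component from each; accept when both components accept.
21 states suffice.
          a    b    c  
>  q0     q1   q2   q3 
   q1     q4   q5   q6 
   q2     q7   q8   q9 
   q3    q10  q11  q12 
 * q4     q4   q5   q6 
 * q5     q7   q8   q9 
   q6    q13  q14  q15 
   q7     q4   q5   q6 
   q8     q7   q8   q9 
   q9    q10  q11  q12 
   q10    q4   q5   q6 
   q11    q7   q8   q9 
   q12   q10  q11  q12 
   q13   q16  q17   q6 
   q14   q18  q19  q20 
   q15   q13  q14  q15 
   q16   q16  q17   q6 
   q17   q18  q19  q20 
   q18   q16  q17   q6 
   q19   q18  q19  q20 
   q20   q13  q14  q15 
(> = start, * = accepting)

start=q0; accept=q4,q5; q0-a>q1; q0-b>q2; q0-c>q3; q1-a>q4; q1-b>q5; q1-c>q6; q2-a>q7; q2-b>q8; q2-c>q9; q3-a>q10; q3-b>q11; q3-c>q12; q4-a>q4; q4-b>q5; q4-c>q6; q5-a>q7; q5-b>q8; q5-c>q9; q6-a>q13; q6-b>q14; q6-c>q15; q7-a>q4; q7-b>q5; q7-c>q6; q8-a>q7; q8-b>q8; q8-c>q9; q9-a>q10; q9-b>q11; q9-c>q12; q10-a>q4; q10-b>q5; q10-c>q6; q11-a>q7; q11-b>q8; q11-c>q9; q12-a>q10; q12-b>q11; q12-c>q12; q13-a>q16; q13-b>q17; q13-c>q6; q14-a>q18; q14-b>q19; q14-c>q20; q15-a>q13; q15-b>q14; q15-c>q15; q16-a>q16; q16-b>q17; q16-c>q6; q17-a>q18; q17-b>q19; q17-c>q20; q18-a>q16; q18-b>q17; q18-c>q6; q19-a>q18; q19-b>q19; q19-c>q20; q20-a>q13; q20-b>q14; q20-c>q15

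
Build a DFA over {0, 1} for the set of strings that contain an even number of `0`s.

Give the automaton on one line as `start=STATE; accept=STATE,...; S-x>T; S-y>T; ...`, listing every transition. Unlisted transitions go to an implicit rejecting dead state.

start=s0; accept=s0; s0-0>s1; s0-1>s0; s1-0>s0; s1-1>s1

The only thing that matters is how many `0`s have appeared, reduced mod 2. Use one state per residue: s0 for 0, …, s1 for 1. Reading `0` moves to the next residue; anything else stays put. s0 is accepting.
        0   1  
>* s0   s1  s0 
   s1   s0  s1 
(> = start, * = accepting)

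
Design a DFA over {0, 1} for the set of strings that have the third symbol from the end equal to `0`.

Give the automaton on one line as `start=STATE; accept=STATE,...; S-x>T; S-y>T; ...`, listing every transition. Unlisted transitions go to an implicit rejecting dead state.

start=S0; accept=S7,S8,S9,S10; S0-0>S1; S0-1>S2; S1-0>S3; S1-1>S4; S2-0>S5; S2-1>S6; S3-0>S7; S3-1>S8; S4-0>S9; S4-1>S10; S5-0>S11; S5-1>S12; S6-0>S13; S6-1>S14; S7-0>S7; S7-1>S8; S8-0>S9; S8-1>S10; S9-0>S11; S9-1>S12; S10-0>S13; S10-1>S14; S11-0>S7; S11-1>S8; S12-0>S9; S12-1>S10; S13-0>S11; S13-1>S12; S14-0>S13; S14-1>S14

Because acceptance depends on a position counted from the end, the machine has to buffer the most recent 3 symbols. Make each state the string of the last up-to-3 symbols read; on input `x` shift the window left and append `x`. Accept when the buffered window has length 3 and begins with `0`.
A 15-state machine:
          0    1  
>  S0     S1   S2 
   S1     S3   S4 
   S2     S5   S6 
   S3     S7   S8 
   S4     S9  S10 
   S5    S11  S12 
   S6    S13  S14 
 * S7     S7   S8 
 * S8     S9  S10 
 * S9    S11  S12 
 * S10   S13  S14 
   S11    S7   S8 
   S12    S9  S10 
   S13   S11  S12 
   S14   S13  S14 
(> = start, * = accepting)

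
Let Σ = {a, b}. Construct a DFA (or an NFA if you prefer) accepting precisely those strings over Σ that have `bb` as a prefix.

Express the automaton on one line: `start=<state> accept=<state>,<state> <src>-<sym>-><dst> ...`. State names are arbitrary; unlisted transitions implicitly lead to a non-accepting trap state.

start=S0 accept=S2 S0-a->S3 S0-b->S1 S1-a->S3 S1-b->S2 S2-a->S2 S2-b->S2 S3-a->S3 S3-b->S3

Check the first 2 symbols one by one: S0 through S1 record how many have matched `bb` so far; any wrong symbol goes to the dead state S3. After all 2 match we enter the accepting sink S2.
With 4 states:
        a   b  
>  S0   S3  S1 
   S1   S3  S2 
 * S2   S2  S2 
   S3   S3  S3 
(> = start, * = accepting)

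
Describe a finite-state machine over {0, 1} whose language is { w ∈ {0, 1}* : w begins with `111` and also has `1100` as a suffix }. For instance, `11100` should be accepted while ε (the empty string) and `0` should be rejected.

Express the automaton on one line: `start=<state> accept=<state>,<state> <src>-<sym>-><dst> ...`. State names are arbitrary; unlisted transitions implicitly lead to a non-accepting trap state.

start=q0 accept=q6 q0-0->q1 q0-1->q2 q1-0->q1 q1-1->q1 q2-0->q1 q2-1->q3 q3-0->q1 q3-1->q4 q4-0->q5 q4-1->q4 q5-0->q6 q5-1->q7 q6-0->q8 q6-1->q7 q7-0->q8 q7-1->q4 q8-0->q8 q8-1->q7

Handle the two conditions separately and then intersect. One (5 states) tracks whether the input so far still matches the prefix `111`; the other (5 states) tracks how much of the suffix `1100` has currently been matched. Each combined state is a pair, one component from each; accept when both components accept. Equivalent product states are then merged.
9 states suffice.
        0   1  
>  q0   q1  q2 
   q1   q1  q1 
   q2   q1  q3 
   q3   q1  q4 
   q4   q5  q4 
   q5   q6  q7 
 * q6   q8  q7 
   q7   q8  q4 
   q8   q8  q7 
(> = start, * = accepting)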